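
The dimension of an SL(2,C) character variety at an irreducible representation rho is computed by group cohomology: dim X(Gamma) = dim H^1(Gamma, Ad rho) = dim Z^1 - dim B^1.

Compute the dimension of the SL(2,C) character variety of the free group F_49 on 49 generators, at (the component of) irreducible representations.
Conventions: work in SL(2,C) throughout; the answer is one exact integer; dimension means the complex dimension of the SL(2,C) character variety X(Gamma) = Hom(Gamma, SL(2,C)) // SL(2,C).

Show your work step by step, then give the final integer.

144

The free group F_49: 49 generators, no relators.
A cocycle picks one sl_2 vector per generator freely, giving dim Z^1 = 3*49 = 147.
dim B^1 = 3: the coboundary map is injective because an irreducible image has centralizer 0 in sl_2.
Therefore dim X = 147 - 3 = 144.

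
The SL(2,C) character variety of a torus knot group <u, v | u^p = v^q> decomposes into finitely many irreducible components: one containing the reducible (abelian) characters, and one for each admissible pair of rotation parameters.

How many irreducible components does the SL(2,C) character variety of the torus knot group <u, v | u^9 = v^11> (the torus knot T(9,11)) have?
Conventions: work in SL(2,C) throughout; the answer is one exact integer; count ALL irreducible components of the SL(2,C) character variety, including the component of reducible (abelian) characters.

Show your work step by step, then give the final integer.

For T(9,11): irreducibility forces the central element u^9 = v^11 to one of +I, -I.
This locks tr(u) to 2*cos(pi*alpha/9), alpha in 1..8, and tr(v) to 2*cos(pi*beta/11), beta in 1..10, on each component of irreducible characters.
Consistency of u^9 = (-1)^alpha I with v^11 = (-1)^beta I forces alpha = beta (mod 2).
Enumerate parity-matched pairs: 4*5 odd-odd plus 4*5 even-even gives 40.
components with irreducible characters: 40; plus the single component of reducible (abelian) characters: total 41.

41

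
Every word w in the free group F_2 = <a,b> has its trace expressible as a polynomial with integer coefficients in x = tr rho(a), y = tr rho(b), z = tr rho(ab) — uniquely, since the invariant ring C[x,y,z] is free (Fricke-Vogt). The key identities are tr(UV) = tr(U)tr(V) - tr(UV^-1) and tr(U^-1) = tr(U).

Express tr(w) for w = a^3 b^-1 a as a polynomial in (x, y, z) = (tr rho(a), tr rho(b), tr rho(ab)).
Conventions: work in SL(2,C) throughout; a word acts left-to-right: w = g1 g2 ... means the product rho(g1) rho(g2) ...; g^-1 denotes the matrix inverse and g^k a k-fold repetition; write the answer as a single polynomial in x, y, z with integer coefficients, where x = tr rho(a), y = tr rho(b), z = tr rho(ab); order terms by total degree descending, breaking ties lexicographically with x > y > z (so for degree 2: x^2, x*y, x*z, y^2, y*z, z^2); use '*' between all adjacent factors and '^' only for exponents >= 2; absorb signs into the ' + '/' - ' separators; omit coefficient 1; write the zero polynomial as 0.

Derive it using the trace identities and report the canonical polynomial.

tr(a^2) = tr(a) tr(a) - tr(1)  (reduce the a square) = x^2 - 2
tr(a^3) = tr(a) tr(a^2) - tr(a)  (reduce the a square) = x^3 - 3*x
tr(a^4) = tr(a) tr(a^3) - tr(a^2)  (reduce the a square) = x^4 - 4*x^2 + 2
tr(a b a) = tr(a) tr(b a) - tr(b)  (reduce the a square) = x*z - y
tr(a b a^2) = tr(a) tr(a b a) - tr(a b)  (reduce the a square) = x^2*z - x*y - z
tr(a^4 b) = tr(a) tr(a b a^2) - tr(a b a)  (reduce the a square) = x^3*z - x^2*y - 2*x*z + y
tr(a^3 b^-1 a) = tr(a^4) tr(b) - tr(a^4 b)  (eliminate b^-1) = x^4*y - x^3*z - 3*x^2*y + 2*x*z + y

x^4*y - x^3*z - 3*x^2*y + 2*x*z + y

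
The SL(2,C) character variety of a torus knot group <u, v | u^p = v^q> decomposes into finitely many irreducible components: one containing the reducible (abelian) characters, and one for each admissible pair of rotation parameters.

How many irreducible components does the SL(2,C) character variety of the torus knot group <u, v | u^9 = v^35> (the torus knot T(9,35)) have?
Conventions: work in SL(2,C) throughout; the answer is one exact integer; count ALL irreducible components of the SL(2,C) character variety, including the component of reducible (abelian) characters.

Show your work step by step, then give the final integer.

137

For T(9,35): irreducibility forces the central element u^9 = v^35 to one of +I, -I.
On an irreducible component, tr(u) is locked at 2*cos(pi*alpha/9) for some alpha in 1..8, and tr(v) at 2*cos(pi*beta/35) for some beta in 1..34.
The two central values (-1)^alpha I and (-1)^beta I must be the same matrix, so alpha and beta share a parity.
Counting: 4 odd alphas x 17 odd betas + 4 even alphas x 17 even betas = 68 + 68 = 136.
That is 136 components of irreducible characters, and with the reducible (abelian) component the total is 137.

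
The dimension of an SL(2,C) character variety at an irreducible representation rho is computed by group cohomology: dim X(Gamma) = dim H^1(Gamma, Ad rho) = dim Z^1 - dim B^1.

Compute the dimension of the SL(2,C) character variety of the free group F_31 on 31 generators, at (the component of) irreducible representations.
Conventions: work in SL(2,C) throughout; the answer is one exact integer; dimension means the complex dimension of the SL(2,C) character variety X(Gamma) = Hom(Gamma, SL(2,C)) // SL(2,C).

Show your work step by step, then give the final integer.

90

The free group F_31: 31 generators, no relators.
So Z^1 = (sl_2)^31 in full: dim Z^1 = 93.
Irreducibility makes the coboundary map sl_2 -> Z^1 injective (trivial centralizer), so dim B^1 = 3.
Therefore dim X = 93 - 3 = 90.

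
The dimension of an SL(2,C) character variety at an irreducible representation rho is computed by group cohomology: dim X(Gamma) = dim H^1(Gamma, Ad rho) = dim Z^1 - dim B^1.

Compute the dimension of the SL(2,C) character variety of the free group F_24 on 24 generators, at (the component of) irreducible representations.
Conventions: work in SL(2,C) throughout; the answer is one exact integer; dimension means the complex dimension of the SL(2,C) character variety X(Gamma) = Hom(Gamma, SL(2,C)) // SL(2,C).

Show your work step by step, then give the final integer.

Here Gamma is free of rank 24 — no relator constrains a cocycle.
Z^1(Gamma, Ad rho) = (sl_2)^24: a cocycle is a free choice of one sl_2 vector per generator, so dim Z^1 = 3*24 = 72.
dim B^1 = 3: the coboundary map is injective because an irreducible image has centralizer 0 in sl_2.
dim H^1 = 72 - 3 = 69, which is dim X.

69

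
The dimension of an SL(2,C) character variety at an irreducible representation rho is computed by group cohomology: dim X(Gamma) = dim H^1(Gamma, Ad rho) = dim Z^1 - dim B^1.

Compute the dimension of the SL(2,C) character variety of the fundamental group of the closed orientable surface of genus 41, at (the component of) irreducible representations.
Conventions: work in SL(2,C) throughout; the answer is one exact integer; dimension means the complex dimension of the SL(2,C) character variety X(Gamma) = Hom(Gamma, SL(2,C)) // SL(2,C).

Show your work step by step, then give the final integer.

240

Gamma = pi_1(Sigma_41) = < a_1, b_1, ..., a_41, b_41 | prod [a_i, b_i] > has 2g = 82 generators and 1 relator.
Unconstrained cocycle data is one sl_2 vector per generator (246 dimensions), cut by the relator condition d_2(z) = 0.
H^2 = coker(d_2) is dual to H^0 = 0 at irreducible rho (Poincare duality), so d_2 is onto: dim Z^1 = 243.
As always at irreducible rho, dim B^1 = 3.
dim X = dim H^1 = 243 - 3 = 240.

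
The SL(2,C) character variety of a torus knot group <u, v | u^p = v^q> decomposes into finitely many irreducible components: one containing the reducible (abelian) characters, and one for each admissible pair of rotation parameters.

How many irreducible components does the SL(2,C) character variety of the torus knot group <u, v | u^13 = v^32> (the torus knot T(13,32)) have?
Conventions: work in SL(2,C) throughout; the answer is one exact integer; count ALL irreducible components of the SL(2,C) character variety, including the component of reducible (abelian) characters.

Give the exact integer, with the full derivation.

187

Gamma = < u, v | u^13 = v^32 > (torus knot T(13,32)); the central element u^13 = v^32 acts as +I or -I in any irreducible SL(2,C) representation.
On an irreducible component, tr(u) is locked at 2*cos(pi*alpha/13) for some alpha in 1..12, and tr(v) at 2*cos(pi*beta/32) for some beta in 1..31.
The two central values (-1)^alpha I and (-1)^beta I must be the same matrix, so alpha and beta share a parity.
count pairs: odd alpha (6 choices) x odd beta (16), plus even alpha (6) x even beta (15): 6*16 + 6*15 = 186.
Total: 186 irreducible-character components + 1 reducible (abelian) component = 187.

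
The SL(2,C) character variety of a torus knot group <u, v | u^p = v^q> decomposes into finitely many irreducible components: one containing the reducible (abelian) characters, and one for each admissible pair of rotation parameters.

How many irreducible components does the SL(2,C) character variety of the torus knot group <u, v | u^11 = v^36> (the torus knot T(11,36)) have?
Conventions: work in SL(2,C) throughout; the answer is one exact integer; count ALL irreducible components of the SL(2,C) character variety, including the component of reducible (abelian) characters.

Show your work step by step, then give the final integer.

176

For T(11,36): irreducibility forces the central element u^11 = v^36 to one of +I, -I.
So on each irreducible component the traces are pinned: tr(u) = 2*cos(pi*alpha/11) with 1 <= alpha <= 10, tr(v) = 2*cos(pi*beta/36) with 1 <= beta <= 35.
Consistency of u^11 = (-1)^alpha I with v^36 = (-1)^beta I forces alpha = beta (mod 2).
count pairs: odd alpha (5 choices) x odd beta (18), plus even alpha (5) x even beta (17): 5*18 + 5*17 = 175.
Total: 175 irreducible-character components + 1 reducible (abelian) component = 176.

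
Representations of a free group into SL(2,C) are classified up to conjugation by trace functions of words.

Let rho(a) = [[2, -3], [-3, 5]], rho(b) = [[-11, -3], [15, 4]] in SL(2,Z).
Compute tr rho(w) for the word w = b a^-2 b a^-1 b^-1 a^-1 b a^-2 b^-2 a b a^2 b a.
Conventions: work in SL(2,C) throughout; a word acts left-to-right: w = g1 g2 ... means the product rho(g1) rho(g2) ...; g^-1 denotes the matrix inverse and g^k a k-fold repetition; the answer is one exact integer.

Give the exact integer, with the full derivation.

-4060004930989

rho(b) = [[-11, -3], [15, 4]]
... * rho(a^-1) = [[5, 3], [3, 2]]  ->  [[-64, -39], [87, 53]]
... * rho(a^-1) = [[5, 3], [3, 2]]  ->  [[-437, -270], [594, 367]]
... * rho(b) = [[-11, -3], [15, 4]]  ->  [[757, 231], [-1029, -314]]
... * rho(a^-1) = [[5, 3], [3, 2]]  ->  [[4478, 2733], [-6087, -3715]]
... * rho(b^-1) = [[4, 3], [-15, -11]]  ->  [[-23083, -16629], [31377, 22604]]
... * rho(a^-1) = [[5, 3], [3, 2]]  ->  [[-165302, -102507], [224697, 139339]]
... * rho(b) = [[-11, -3], [15, 4]]  ->  [[280717, 85878], [-381582, -116735]]
... * rho(a^-1) = [[5, 3], [3, 2]]  ->  [[1661219, 1013907], [-2258115, -1378216]]
... * rho(a^-1) = [[5, 3], [3, 2]]  ->  [[11347816, 7011471], [-15425223, -9530777]]
... * rho(b^-1) = [[4, 3], [-15, -11]]  ->  [[-59780801, -43082733], [81260763, 58562878]]
... * rho(b^-1) = [[4, 3], [-15, -11]]  ->  [[407117791, 294567660], [-553400118, -400409369]]
... * rho(a) = [[2, -3], [-3, 5]]  ->  [[-69467398, 251484927], [94427871, -341846491]]
... * rho(b) = [[-11, -3], [15, 4]]  ->  [[4536415283, 1214341902], [-6166403946, -1650669577]]
... * rho(a) = [[2, -3], [-3, 5]]  ->  [[5429804860, -7537536339], [-7380799161, 10245863953]]
... * rho(a) = [[2, -3], [-3, 5]]  ->  [[33472218737, -53977096275], [-45499190181, 73371717248]]
... * rho(b) = [[-11, -3], [15, 4]]  ->  [[-1177850850232, -316325041311], [1601066850711, 429984439535]]
... * rho(a) = [[2, -3], [-3, 5]]  ->  [[-1406726576531, 1951927344141], [1912180382817, -2653278354458]]
tr = -1406726576531 + -2653278354458 = -4060004930989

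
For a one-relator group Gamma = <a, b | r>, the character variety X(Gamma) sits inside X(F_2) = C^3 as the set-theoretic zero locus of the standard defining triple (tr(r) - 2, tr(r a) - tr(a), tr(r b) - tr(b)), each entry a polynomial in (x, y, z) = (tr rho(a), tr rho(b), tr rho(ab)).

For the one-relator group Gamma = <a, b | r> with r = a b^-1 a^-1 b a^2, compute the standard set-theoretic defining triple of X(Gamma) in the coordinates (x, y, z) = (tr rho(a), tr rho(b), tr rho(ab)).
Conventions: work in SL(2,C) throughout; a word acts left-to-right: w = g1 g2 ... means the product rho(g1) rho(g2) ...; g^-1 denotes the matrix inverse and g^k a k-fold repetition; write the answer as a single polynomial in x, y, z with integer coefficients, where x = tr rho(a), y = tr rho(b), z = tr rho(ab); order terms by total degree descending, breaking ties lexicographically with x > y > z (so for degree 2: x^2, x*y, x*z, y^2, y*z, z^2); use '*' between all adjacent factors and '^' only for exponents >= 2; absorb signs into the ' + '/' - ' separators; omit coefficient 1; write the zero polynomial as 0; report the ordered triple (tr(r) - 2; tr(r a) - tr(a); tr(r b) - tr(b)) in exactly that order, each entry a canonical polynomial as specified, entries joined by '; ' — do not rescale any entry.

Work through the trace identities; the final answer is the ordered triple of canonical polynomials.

trace(b a^2) = trace(a) trace(b a) - trace(b)  (reduce the a square) = x*z - y
use: trace(a^3 b) = trace(a) trace(a b a) - trace(a b)  (reduce the a square) = x^2*z - x*y - z
trace(a^2) = trace(a) trace(a) - trace(1)  (reduce the a square) = x^2 - 2
apply: trace(a^3) = trace(a) trace(a^2) - trace(a)  (reduce the a square) = x^3 - 3*x
use: trace(b a^3 b) = trace(b) trace(a^3 b) - trace(a^3)  (reduce the b square) = x^2*y*z - x^3 - x*y^2 - y*z + 3*x
use: trace(b a b a) = trace(b a) trace(b a) - trace(1)  (split on b) = z^2 - 2
trace(b a b) = trace(b) trace(a b) - trace(a)  (reduce the b square) = y*z - x
trace(b a b a^2) = trace(a) trace(b a b a) - trace(b a b)  (reduce the a square) = x*z^2 - y*z - x
trace(b a^3 b a) = trace(a) trace(b a b a^2) - trace(b a b a)  (reduce the a square) = x^2*z^2 - x*y*z - x^2 - z^2 + 2
trace(a^-1 b a^3 b) = trace(b a^3 b) trace(a) - trace(b a^3 b a)  (eliminate a^-1) = x^3*y*z - x^4 - x^2*y^2 - x^2*z^2 + 4*x^2 + z^2 - 2
trace(a b^-1 a^-1 b a^2) = trace(a^-1 b a^3) trace(b) - trace(a^-1 b a^3 b)  (eliminate b^-1) = -x^3*y*z + x^4 + x^2*y^2 + x^2*z^2 + x*y*z - 4*x^2 - y^2 - z^2 + 2
use: trace(a^4) = trace(a) trace(a^3) - trace(a^2)   [square of a] = x^4 - 4*x^2 + 2
trace(b a^4) = trace(a) trace(b a^3) - trace(b a^2)   [square of a] = x^3*z - x^2*y - 2*x*z + y
trace(a b a^4) = trace(a) trace(b a^4) - trace(b a^3)   [square of a] = x^4*z - x^3*y - 3*x^2*z + 2*x*y + z
trace(a b a^4 b) = trace(a) trace(b a b a^3) - trace(b a b a^2)   [square of a] = x^3*z^2 - x^2*y*z - x^3 - 2*x*z^2 + y*z + 3*x
use: trace(b a^4 b^-1 a) = trace(a b a^4) trace(b) - trace(a b a^4 b)   [inverse elimination on b] = x^4*y*z - x^3*y^2 - x^3*z^2 - 2*x^2*y*z + x^3 + 2*x*y^2 + 2*x*z^2 - 3*x
trace(a b^-1 a^-1 b a^3) = trace(b a^4 b^-1) trace(a) - trace(b a^4 b^-1 a)   [inverse elimination on a] = -x^4*y*z + x^5 + x^3*y^2 + x^3*z^2 + 2*x^2*y*z - 5*x^3 - 2*x*y^2 - 2*x*z^2 + 5*x
use: trace(b^2) = trace(b) trace(b) - trace(1) = y^2 - 2
use: trace(b a^2 b) = trace(a) trace(b^2 a) - trace(b^2) = x*y*z - x^2 - y^2 + 2
trace(b a b^2 a) = trace(b) trace(a b a b) - trace(a b a) = y*z^2 - x*z - y
use: trace(b a b^2) = trace(b) trace(a b^2) - trace(a b) = y^2*z - x*y - z
use: trace(b a^2 b a b) = trace(a) trace(b a b^2 a) - trace(b a b^2) = x*y*z^2 - x^2*z - y^2*z + z
apply: trace(b a b a b a) = trace(a b) trace(a b a b) - trace(a^-1 b^-1) = z^3 - 3*z
apply: trace(b a^2 b a b a) = trace(a) trace(b a b a b a) - trace(b a b a b) = x*z^3 - y*z^2 - 2*x*z + y
trace(a^-1 b a^2 b a b) = trace(b a^2 b a b) trace(a) - trace(b a^2 b a b a) = x^2*y*z^2 - x^3*z - x*y^2*z - x*z^3 + y*z^2 + 3*x*z - y
use: trace(a b^-1 a^-1 b a^2 b) = trace(a^-1 b a^2 b a) trace(b) - trace(a^-1 b a^2 b a b) = -x^2*y*z^2 + x^3*z + 2*x*y^2*z + x*z^3 - x^2*y - y^3 - y*z^2 - 3*x*z + 3*y
assemble the triple (trace(r) - 2; trace(r a) - x; trace(r b) - y)

-x^3*y*z + x^4 + x^2*y^2 + x^2*z^2 + x*y*z - 4*x^2 - y^2 - z^2; -x^4*y*z + x^5 + x^3*y^2 + x^3*z^2 + 2*x^2*y*z - 5*x^3 - 2*x*y^2 - 2*x*z^2 + 4*x; -x^2*y*z^2 + x^3*z + 2*x*y^2*z + x*z^3 - x^2*y - y^3 - y*z^2 - 3*x*z + 2*y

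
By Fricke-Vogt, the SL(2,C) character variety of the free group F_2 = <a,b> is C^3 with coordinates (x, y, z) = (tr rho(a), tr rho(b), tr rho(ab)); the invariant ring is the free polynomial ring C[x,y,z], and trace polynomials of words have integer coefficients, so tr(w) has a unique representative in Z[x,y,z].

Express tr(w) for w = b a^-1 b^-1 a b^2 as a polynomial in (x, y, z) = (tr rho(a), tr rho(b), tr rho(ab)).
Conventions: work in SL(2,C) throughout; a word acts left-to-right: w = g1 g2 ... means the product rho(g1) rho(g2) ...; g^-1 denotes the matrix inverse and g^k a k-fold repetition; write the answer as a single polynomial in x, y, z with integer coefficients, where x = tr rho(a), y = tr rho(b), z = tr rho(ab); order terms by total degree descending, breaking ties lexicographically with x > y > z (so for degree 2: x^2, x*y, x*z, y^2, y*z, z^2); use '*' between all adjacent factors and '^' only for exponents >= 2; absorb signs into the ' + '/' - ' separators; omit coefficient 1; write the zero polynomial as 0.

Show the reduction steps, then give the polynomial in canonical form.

apply: trace(b^2) = trace(b)*trace(b) - trace(1) = y^2 - 2
trace(b^3) = trace(b)*trace(b^2) - trace(b) = y^3 - 3*y
use: trace(a b^2) = trace(b)*trace(a b) - trace(a) = y*z - x
apply: trace(b^2 a b) = trace(b)*trace(a b^2) - trace(a b) = y^2*z - x*y - z
use: trace(b a b^3) = trace(b)*trace(b^2 a b) - trace(b^2 a) = y^3*z - x*y^2 - 2*y*z + x
apply: trace(a b a b) = trace(a b)*trace(a b) - trace(1) = z^2 - 2
use: trace(a b a) = trace(a)*trace(b a) - trace(b) = x*z - y
trace(b a b a b) = trace(b)*trace(a b a b) - trace(a b a) = y*z^2 - x*z - y
trace(b a b^3 a) = trace(b)*trace(b a b a b) - trace(b a b a) = y^2*z^2 - x*y*z - y^2 - z^2 + 2
trace(a b^3 a^-1 b) = trace(b a b^3)*trace(a) - trace(b a b^3 a) = x*y^3*z - x^2*y^2 - y^2*z^2 - x*y*z + x^2 + y^2 + z^2 - 2
apply: trace(b a^-1 b^-1 a b^2) = trace(a b^3 a^-1)*trace(b) - trace(a b^3 a^-1 b) = -x*y^3*z + x^2*y^2 + y^4 + y^2*z^2 + x*y*z - x^2 - 4*y^2 - z^2 + 2

-x*y^3*z + x^2*y^2 + y^4 + y^2*z^2 + x*y*z - x^2 - 4*y^2 - z^2 + 2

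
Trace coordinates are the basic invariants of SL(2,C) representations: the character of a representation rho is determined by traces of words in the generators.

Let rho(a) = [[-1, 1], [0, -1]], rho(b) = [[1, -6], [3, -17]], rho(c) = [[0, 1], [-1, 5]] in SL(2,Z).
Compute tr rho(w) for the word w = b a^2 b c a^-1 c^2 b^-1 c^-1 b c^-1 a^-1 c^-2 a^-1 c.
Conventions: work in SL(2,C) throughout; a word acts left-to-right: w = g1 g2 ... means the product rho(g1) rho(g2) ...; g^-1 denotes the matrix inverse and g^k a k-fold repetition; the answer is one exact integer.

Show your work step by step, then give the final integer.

6792344

rho(b) = [[1, -6], [3, -17]]
... * rho(a) = [[-1, 1], [0, -1]]  ->  [[-1, 7], [-3, 20]]
... * rho(a) = [[-1, 1], [0, -1]]  ->  [[1, -8], [3, -23]]
... * rho(b) = [[1, -6], [3, -17]]  ->  [[-23, 130], [-66, 373]]
... * rho(c) = [[0, 1], [-1, 5]]  ->  [[-130, 627], [-373, 1799]]
... * rho(a^-1) = [[-1, -1], [0, -1]]  ->  [[130, -497], [373, -1426]]
... * rho(c) = [[0, 1], [-1, 5]]  ->  [[497, -2355], [1426, -6757]]
... * rho(c) = [[0, 1], [-1, 5]]  ->  [[2355, -11278], [6757, -32359]]
... * rho(b^-1) = [[-17, 6], [-3, 1]]  ->  [[-6201, 2852], [-17792, 8183]]
... * rho(c^-1) = [[5, -1], [1, 0]]  ->  [[-28153, 6201], [-80777, 17792]]
... * rho(b) = [[1, -6], [3, -17]]  ->  [[-9550, 63501], [-27401, 182198]]
... * rho(c^-1) = [[5, -1], [1, 0]]  ->  [[15751, 9550], [45193, 27401]]
... * rho(a^-1) = [[-1, -1], [0, -1]]  ->  [[-15751, -25301], [-45193, -72594]]
... * rho(c^-1) = [[5, -1], [1, 0]]  ->  [[-104056, 15751], [-298559, 45193]]
... * rho(c^-1) = [[5, -1], [1, 0]]  ->  [[-504529, 104056], [-1447602, 298559]]
... * rho(a^-1) = [[-1, -1], [0, -1]]  ->  [[504529, 400473], [1447602, 1149043]]
... * rho(c) = [[0, 1], [-1, 5]]  ->  [[-400473, 2506894], [-1149043, 7192817]]
tr = -400473 + 7192817 = 6792344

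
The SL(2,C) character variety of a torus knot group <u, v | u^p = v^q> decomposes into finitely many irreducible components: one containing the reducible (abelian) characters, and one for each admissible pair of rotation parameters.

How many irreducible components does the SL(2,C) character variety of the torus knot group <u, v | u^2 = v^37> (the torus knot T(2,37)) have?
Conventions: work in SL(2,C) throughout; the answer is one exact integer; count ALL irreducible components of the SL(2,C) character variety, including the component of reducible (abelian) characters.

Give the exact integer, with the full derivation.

For T(2,37): irreducibility forces the central element u^2 = v^37 to one of +I, -I.
This locks tr(u) to 2*cos(pi*alpha/2), alpha in 1..1, and tr(v) to 2*cos(pi*beta/37), beta in 1..36, on each component of irreducible characters.
Consistency of u^2 = (-1)^alpha I with v^37 = (-1)^beta I forces alpha = beta (mod 2).
count pairs: odd alpha (1 choices) x odd beta (18), plus even alpha (0) x even beta (18): 1*18 + 0*18 = 18.
That is 18 components of irreducible characters, and with the reducible (abelian) component the total is 19.

19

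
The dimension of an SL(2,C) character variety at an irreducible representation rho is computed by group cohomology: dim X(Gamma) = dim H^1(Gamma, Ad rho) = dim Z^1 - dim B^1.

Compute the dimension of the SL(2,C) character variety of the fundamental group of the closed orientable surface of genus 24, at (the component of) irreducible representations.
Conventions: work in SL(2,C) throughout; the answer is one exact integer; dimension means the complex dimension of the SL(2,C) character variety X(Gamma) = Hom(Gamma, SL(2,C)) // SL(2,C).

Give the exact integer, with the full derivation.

138

pi_1 of the closed genus-24 surface has 48 generators bound by the single product-of-commutators relator.
Before the relator condition, cocycle space has dim 3*48 = 144.
H^2 = coker(d_2) is dual to H^0 = 0 at irreducible rho (Poincare duality), so d_2 is onto: dim Z^1 = 141.
dim B^1 = 3 (coboundaries, injective at irreducible rho).
dim X = dim H^1 = 141 - 3 = 138.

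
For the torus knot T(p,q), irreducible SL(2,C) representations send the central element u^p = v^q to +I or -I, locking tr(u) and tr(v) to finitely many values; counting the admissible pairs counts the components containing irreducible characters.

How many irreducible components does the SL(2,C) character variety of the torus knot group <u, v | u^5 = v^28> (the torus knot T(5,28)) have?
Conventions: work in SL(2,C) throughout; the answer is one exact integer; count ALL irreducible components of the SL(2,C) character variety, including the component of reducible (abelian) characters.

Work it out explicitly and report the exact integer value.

55

For T(5,28): irreducibility forces the central element u^5 = v^28 to one of +I, -I.
So on each irreducible component the traces are pinned: tr(u) = 2*cos(pi*alpha/5) with 1 <= alpha <= 4, tr(v) = 2*cos(pi*beta/28) with 1 <= beta <= 27.
Consistency of u^5 = (-1)^alpha I with v^28 = (-1)^beta I forces alpha = beta (mod 2).
count pairs: odd alpha (2 choices) x odd beta (14), plus even alpha (2) x even beta (13): 2*14 + 2*13 = 54.
components with irreducible characters: 54; plus the single component of reducible (abelian) characters: total 55.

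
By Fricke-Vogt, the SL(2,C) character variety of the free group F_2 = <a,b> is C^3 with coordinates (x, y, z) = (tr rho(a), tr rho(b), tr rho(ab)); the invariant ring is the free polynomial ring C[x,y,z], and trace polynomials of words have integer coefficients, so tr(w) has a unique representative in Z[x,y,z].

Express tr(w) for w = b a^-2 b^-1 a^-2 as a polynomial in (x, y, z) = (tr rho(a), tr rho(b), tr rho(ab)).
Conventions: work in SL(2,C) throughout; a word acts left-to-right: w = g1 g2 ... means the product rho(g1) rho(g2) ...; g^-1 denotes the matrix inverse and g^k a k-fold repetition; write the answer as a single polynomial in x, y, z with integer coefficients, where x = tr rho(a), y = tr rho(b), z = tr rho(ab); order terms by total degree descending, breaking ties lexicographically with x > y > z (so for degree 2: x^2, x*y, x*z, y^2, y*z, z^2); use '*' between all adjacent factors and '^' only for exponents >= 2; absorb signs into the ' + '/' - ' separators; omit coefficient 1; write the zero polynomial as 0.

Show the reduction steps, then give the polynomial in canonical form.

tr(a^-1) = tr(a) = x
tr(b a b) = tr(b) * tr(a b) - tr(a) = y*z - x
next, tr(b a b a) = tr(b a) * tr(b a) - tr(1) = z^2 - 2
next, tr(a^-1 b a b) = tr(b a b) * tr(a) - tr(b a b a) = x*y*z - x^2 - z^2 + 2
tr(b^-1 a^-1 b a) = tr(a^-1 b a) * tr(b) - tr(a^-1 b a b) = -x*y*z + x^2 + y^2 + z^2 - 2
tr(b a^-1 b^-1 a^-1) = tr(b^-1 a^-1 b) * tr(a) - tr(b^-1 a^-1 b a) = x*y*z - y^2 - z^2 + 2
tr(b^-1 a^-2 b a^-1) = tr(b a^-1 b^-1 a^-1) * tr(a) - tr(b a^-1 b^-1) = x^2*y*z - x*y^2 - x*z^2 + x
next, tr(a^-2) = tr(a^-1) * tr(a) - tr(1) = x^2 - 2
tr(b a^-2 b^-1 a^-2) = tr(b^-1 a^-2 b a^-1) * tr(a) - tr(b^-1 a^-2 b) = x^3*y*z - x^2*y^2 - x^2*z^2 + 2

x^3*y*z - x^2*y^2 - x^2*z^2 + 2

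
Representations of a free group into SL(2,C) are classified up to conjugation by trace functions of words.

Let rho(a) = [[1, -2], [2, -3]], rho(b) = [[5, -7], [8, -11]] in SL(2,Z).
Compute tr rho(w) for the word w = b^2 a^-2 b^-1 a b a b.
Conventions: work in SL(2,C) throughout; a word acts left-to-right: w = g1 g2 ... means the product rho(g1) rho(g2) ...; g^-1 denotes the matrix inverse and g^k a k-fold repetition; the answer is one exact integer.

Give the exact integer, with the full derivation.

-2414

rho(b) = [[5, -7], [8, -11]]
... * rho(b) = [[5, -7], [8, -11]]  ->  [[-31, 42], [-48, 65]]
... * rho(a^-1) = [[-3, 2], [-2, 1]]  ->  [[9, -20], [14, -31]]
... * rho(a^-1) = [[-3, 2], [-2, 1]]  ->  [[13, -2], [20, -3]]
... * rho(b^-1) = [[-11, 7], [-8, 5]]  ->  [[-127, 81], [-196, 125]]
... * rho(a) = [[1, -2], [2, -3]]  ->  [[35, 11], [54, 17]]
... * rho(b) = [[5, -7], [8, -11]]  ->  [[263, -366], [406, -565]]
... * rho(a) = [[1, -2], [2, -3]]  ->  [[-469, 572], [-724, 883]]
... * rho(b) = [[5, -7], [8, -11]]  ->  [[2231, -3009], [3444, -4645]]
tr = 2231 + -4645 = -2414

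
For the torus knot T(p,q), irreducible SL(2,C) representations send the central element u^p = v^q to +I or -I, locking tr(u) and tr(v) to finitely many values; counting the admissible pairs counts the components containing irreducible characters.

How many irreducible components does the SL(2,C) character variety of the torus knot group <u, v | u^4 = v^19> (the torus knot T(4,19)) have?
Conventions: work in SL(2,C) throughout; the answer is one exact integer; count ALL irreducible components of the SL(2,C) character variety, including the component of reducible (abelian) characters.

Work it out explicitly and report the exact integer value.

Gamma = < u, v | u^4 = v^19 > (torus knot T(4,19)); the central element u^4 = v^19 acts as +I or -I in any irreducible SL(2,C) representation.
On an irreducible component, tr(u) is locked at 2*cos(pi*alpha/4) for some alpha in 1..3, and tr(v) at 2*cos(pi*beta/19) for some beta in 1..18.
The two central values (-1)^alpha I and (-1)^beta I must be the same matrix, so alpha and beta share a parity.
count pairs: odd alpha (2 choices) x odd beta (9), plus even alpha (1) x even beta (9): 2*9 + 1*9 = 27.
That is 27 components of irreducible characters, and with the reducible (abelian) component the total is 28.

28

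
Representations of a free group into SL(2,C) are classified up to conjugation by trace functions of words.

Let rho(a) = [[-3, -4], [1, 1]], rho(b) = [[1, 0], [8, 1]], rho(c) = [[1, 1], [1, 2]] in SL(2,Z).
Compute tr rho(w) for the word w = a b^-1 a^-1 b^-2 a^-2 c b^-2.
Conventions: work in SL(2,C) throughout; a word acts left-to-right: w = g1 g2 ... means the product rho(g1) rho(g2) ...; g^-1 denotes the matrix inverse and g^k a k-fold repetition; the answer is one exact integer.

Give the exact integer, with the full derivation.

-623719

rho(a) = [[-3, -4], [1, 1]]
... * rho(b^-1) = [[1, 0], [-8, 1]]  ->  [[29, -4], [-7, 1]]
... * rho(a^-1) = [[1, 4], [-1, -3]]  ->  [[33, 128], [-8, -31]]
... * rho(b^-1) = [[1, 0], [-8, 1]]  ->  [[-991, 128], [240, -31]]
... * rho(b^-1) = [[1, 0], [-8, 1]]  ->  [[-2015, 128], [488, -31]]
... * rho(a^-1) = [[1, 4], [-1, -3]]  ->  [[-2143, -8444], [519, 2045]]
... * rho(a^-1) = [[1, 4], [-1, -3]]  ->  [[6301, 16760], [-1526, -4059]]
... * rho(c) = [[1, 1], [1, 2]]  ->  [[23061, 39821], [-5585, -9644]]
... * rho(b^-1) = [[1, 0], [-8, 1]]  ->  [[-295507, 39821], [71567, -9644]]
... * rho(b^-1) = [[1, 0], [-8, 1]]  ->  [[-614075, 39821], [148719, -9644]]
tr = -614075 + -9644 = -623719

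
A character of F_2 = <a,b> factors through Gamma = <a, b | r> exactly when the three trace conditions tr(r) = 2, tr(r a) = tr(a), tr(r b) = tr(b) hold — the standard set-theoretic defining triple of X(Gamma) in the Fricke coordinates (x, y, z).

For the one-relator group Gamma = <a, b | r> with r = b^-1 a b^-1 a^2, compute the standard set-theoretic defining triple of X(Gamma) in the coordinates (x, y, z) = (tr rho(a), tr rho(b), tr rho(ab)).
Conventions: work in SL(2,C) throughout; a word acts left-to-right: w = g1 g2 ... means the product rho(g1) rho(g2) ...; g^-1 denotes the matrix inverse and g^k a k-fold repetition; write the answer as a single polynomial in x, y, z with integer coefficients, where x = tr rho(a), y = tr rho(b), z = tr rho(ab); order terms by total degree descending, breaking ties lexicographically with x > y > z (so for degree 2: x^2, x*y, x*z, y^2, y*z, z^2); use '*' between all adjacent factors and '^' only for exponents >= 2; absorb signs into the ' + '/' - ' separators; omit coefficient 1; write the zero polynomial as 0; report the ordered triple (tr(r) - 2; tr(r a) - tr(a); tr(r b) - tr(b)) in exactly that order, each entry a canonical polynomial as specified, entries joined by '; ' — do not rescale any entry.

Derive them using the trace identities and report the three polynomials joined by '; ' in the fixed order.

x^3*y^2 - 2*x^2*y*z - x*y^2 + x*z^2 + y*z - x - 2; x^4*y^2 - 2*x^3*y*z - 2*x^2*y^2 + x^2*z^2 + 3*x*y*z - x^2 - z^2 - x + 2; x^3*y - x^2*z - 2*x*y - y + z

trace(a^2) = trace(a) trace(a) - trace(1) = x^2 - 2
trace(a^3) = trace(a) trace(a^2) - trace(a) = x^3 - 3*x
trace(b a^2) = trace(a) trace(b a) - trace(b) = x*z - y
apply: trace(a^3 b) = trace(a) trace(b a^2) - trace(b a) = x^2*z - x*y - z
apply: trace(a b^-1 a^2) = trace(a^3) trace(b) - trace(a^3 b) = x^3*y - x^2*z - 2*x*y + z
trace(b a b a) = trace(b a) trace(b a) - trace(1)   [split at repeated b] = z^2 - 2
trace(b a b) = trace(b) trace(a b) - trace(a) = y*z - x
trace(a^2 b a b) = trace(a) trace(b a b a) - trace(b a b) = x*z^2 - y*z - x
use: trace(a b^-1 a^2 b) = trace(a^2 b a) trace(b) - trace(a^2 b a b) = x^2*y*z - x*y^2 - x*z^2 + x
trace(b^-1 a b^-1 a^2) = trace(a b^-1 a^2) trace(b) - trace(a b^-1 a^2 b) = x^3*y^2 - 2*x^2*y*z - x*y^2 + x*z^2 + y*z - x
trace(a^4) = trace(a) trace(a^3) - trace(a^2)   [square of a] = x^4 - 4*x^2 + 2
apply: trace(a^4 b) = trace(a) trace(a^2 b a) - trace(a^2 b)   [square of a] = x^3*z - x^2*y - 2*x*z + y
trace(a^3 b^-1 a) = trace(a^4) trace(b) - trace(a^4 b)   [inverse elimination on b] = x^4*y - x^3*z - 3*x^2*y + 2*x*z + y
trace(a b a^3 b) = trace(a) trace(b a b a^2) - trace(b a b a)   [square of a] = x^2*z^2 - x*y*z - x^2 - z^2 + 2
use: trace(a^3 b^-1 a b) = trace(a b a^3) trace(b) - trace(a b a^3 b)   [inverse elimination on b] = x^3*y*z - x^2*y^2 - x^2*z^2 - x*y*z + x^2 + y^2 + z^2 - 2
trace(b^-1 a b^-1 a^3) = trace(a^3 b^-1 a) trace(b) - trace(a^3 b^-1 a b)   [inverse elimination on b] = x^4*y^2 - 2*x^3*y*z - 2*x^2*y^2 + x^2*z^2 + 3*x*y*z - x^2 - z^2 + 2
assemble the triple (trace(r) - 2; trace(r a) - x; trace(r b) - y)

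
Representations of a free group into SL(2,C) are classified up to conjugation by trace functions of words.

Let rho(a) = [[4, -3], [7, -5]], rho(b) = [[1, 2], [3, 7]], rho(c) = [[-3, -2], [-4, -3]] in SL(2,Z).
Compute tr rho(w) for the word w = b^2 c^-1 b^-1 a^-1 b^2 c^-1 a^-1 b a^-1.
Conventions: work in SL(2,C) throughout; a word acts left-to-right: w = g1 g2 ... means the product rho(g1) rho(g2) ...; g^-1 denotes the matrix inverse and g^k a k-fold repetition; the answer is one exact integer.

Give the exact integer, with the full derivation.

rho(b) = [[1, 2], [3, 7]]
... * rho(b) = [[1, 2], [3, 7]]  ->  [[7, 16], [24, 55]]
... * rho(c^-1) = [[-3, 2], [4, -3]]  ->  [[43, -34], [148, -117]]
... * rho(b^-1) = [[7, -2], [-3, 1]]  ->  [[403, -120], [1387, -413]]
... * rho(a^-1) = [[-5, 3], [-7, 4]]  ->  [[-1175, 729], [-4044, 2509]]
... * rho(b) = [[1, 2], [3, 7]]  ->  [[1012, 2753], [3483, 9475]]
... * rho(b) = [[1, 2], [3, 7]]  ->  [[9271, 21295], [31908, 73291]]
... * rho(c^-1) = [[-3, 2], [4, -3]]  ->  [[57367, -45343], [197440, -156057]]
... * rho(a^-1) = [[-5, 3], [-7, 4]]  ->  [[30566, -9271], [105199, -31908]]
... * rho(b) = [[1, 2], [3, 7]]  ->  [[2753, -3765], [9475, -12958]]
... * rho(a^-1) = [[-5, 3], [-7, 4]]  ->  [[12590, -6801], [43331, -23407]]
tr = 12590 + -23407 = -10817

-10817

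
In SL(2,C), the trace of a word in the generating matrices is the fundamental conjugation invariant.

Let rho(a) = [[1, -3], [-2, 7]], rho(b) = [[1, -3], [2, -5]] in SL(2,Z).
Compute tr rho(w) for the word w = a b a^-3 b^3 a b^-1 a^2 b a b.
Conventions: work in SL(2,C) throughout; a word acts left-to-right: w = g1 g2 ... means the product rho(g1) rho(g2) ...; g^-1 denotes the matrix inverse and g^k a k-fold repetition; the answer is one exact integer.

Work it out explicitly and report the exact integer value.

rho(a) = [[1, -3], [-2, 7]]
... * rho(b) = [[1, -3], [2, -5]]  ->  [[-5, 12], [12, -29]]
... * rho(a^-1) = [[7, 3], [2, 1]]  ->  [[-11, -3], [26, 7]]
... * rho(a^-1) = [[7, 3], [2, 1]]  ->  [[-83, -36], [196, 85]]
... * rho(a^-1) = [[7, 3], [2, 1]]  ->  [[-653, -285], [1542, 673]]
... * rho(b) = [[1, -3], [2, -5]]  ->  [[-1223, 3384], [2888, -7991]]
... * rho(b) = [[1, -3], [2, -5]]  ->  [[5545, -13251], [-13094, 31291]]
... * rho(b) = [[1, -3], [2, -5]]  ->  [[-20957, 49620], [49488, -117173]]
... * rho(a) = [[1, -3], [-2, 7]]  ->  [[-120197, 410211], [283834, -968675]]
... * rho(b^-1) = [[-5, 3], [-2, 1]]  ->  [[-219437, 49620], [518180, -117173]]
... * rho(a) = [[1, -3], [-2, 7]]  ->  [[-318677, 1005651], [752526, -2374751]]
... * rho(a) = [[1, -3], [-2, 7]]  ->  [[-2329979, 7995588], [5502028, -18880835]]
... * rho(b) = [[1, -3], [2, -5]]  ->  [[13661197, -32988003], [-32259642, 77898091]]
... * rho(a) = [[1, -3], [-2, 7]]  ->  [[79637203, -271899612], [-188055824, 642065563]]
... * rho(b) = [[1, -3], [2, -5]]  ->  [[-464162021, 1120586451], [1096075302, -2646160343]]
tr = -464162021 + -2646160343 = -3110322364

-3110322364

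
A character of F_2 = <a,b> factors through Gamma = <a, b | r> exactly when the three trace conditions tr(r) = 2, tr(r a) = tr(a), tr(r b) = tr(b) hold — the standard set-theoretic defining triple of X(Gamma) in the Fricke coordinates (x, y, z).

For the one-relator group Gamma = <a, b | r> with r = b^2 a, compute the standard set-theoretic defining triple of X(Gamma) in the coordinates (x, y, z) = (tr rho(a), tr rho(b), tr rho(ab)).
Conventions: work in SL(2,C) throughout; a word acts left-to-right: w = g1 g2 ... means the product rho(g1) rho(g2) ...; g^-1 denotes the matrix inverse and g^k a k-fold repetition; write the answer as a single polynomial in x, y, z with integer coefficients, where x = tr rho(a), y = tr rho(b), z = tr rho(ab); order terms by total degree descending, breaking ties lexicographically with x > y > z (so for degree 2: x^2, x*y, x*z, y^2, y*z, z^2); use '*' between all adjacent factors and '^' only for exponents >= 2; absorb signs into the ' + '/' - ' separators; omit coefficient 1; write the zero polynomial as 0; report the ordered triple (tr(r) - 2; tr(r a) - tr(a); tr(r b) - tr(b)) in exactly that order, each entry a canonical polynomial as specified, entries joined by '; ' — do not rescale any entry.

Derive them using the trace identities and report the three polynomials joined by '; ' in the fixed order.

y*z - x - 2; x*y*z - x^2 - y^2 - x + 2; y^2*z - x*y - y - z

trace(b^2 a) = trace(b)*trace(a b) - trace(a) = y*z - x
trace(a^2 b) = trace(a)*trace(b a) - trace(b)  (reduce the a square) = x*z - y
trace(a^2) = trace(a)*trace(a) - trace(1)  (reduce the a square) = x^2 - 2
trace(b^2 a^2) = trace(b)*trace(a^2 b) - trace(a^2)  (reduce the b square) = x*y*z - x^2 - y^2 + 2
trace(b^2 a b) = trace(b)*trace(a b^2) - trace(a b) = y^2*z - x*y - z
assemble the triple (trace(r) - 2; trace(r a) - x; trace(r b) - y)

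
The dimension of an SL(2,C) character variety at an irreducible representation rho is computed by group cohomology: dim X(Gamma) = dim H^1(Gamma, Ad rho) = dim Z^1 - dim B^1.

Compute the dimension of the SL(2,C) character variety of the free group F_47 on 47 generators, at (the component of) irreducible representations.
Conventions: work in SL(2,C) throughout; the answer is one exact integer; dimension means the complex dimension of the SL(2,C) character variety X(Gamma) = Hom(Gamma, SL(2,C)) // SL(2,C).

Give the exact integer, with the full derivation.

Here Gamma is free of rank 47 — no relator constrains a cocycle.
Z^1(Gamma, Ad rho) = (sl_2)^47: a cocycle is a free choice of one sl_2 vector per generator, so dim Z^1 = 3*47 = 141.
dim B^1 = 3: the coboundary map is injective because an irreducible image has centralizer 0 in sl_2.
dim X = dim H^1 = dim Z^1 - dim B^1 = 141 - 3 = 138.

138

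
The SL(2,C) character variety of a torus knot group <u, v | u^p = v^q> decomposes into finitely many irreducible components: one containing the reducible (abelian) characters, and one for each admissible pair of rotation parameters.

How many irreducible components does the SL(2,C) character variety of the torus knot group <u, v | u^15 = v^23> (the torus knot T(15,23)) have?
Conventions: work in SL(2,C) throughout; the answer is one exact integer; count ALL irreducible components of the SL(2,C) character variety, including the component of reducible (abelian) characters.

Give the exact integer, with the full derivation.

155

Gamma = < u, v | u^15 = v^23 > (torus knot T(15,23)); the central element u^15 = v^23 acts as +I or -I in any irreducible SL(2,C) representation.
So on each irreducible component the traces are pinned: tr(u) = 2*cos(pi*alpha/15) with 1 <= alpha <= 14, tr(v) = 2*cos(pi*beta/23) with 1 <= beta <= 22.
The two central values (-1)^alpha I and (-1)^beta I must be the same matrix, so alpha and beta share a parity.
Counting: 7 odd alphas x 11 odd betas + 7 even alphas x 11 even betas = 77 + 77 = 154.
That is 154 components of irreducible characters, and with the reducible (abelian) component the total is 155.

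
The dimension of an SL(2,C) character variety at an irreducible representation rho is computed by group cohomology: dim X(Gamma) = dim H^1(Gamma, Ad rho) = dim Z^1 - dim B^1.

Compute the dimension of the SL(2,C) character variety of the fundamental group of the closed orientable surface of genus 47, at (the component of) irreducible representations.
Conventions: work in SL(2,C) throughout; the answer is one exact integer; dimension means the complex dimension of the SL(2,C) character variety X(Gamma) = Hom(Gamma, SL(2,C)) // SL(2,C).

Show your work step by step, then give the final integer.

276

The genus-47 surface group: 2g = 94 generators, one relator prod [a_i, b_i].
Unconstrained cocycle data is one sl_2 vector per generator (282 dimensions), cut by the relator condition d_2(z) = 0.
d_2 is surjective at irreducible rho (its cokernel H^2 is dual to H^0 = 0), so dim Z^1 = 282 - 3 = 279.
dim B^1 = 3 (coboundaries, injective at irreducible rho).
dim H^1 = 279 - 3 = 276 = dim X.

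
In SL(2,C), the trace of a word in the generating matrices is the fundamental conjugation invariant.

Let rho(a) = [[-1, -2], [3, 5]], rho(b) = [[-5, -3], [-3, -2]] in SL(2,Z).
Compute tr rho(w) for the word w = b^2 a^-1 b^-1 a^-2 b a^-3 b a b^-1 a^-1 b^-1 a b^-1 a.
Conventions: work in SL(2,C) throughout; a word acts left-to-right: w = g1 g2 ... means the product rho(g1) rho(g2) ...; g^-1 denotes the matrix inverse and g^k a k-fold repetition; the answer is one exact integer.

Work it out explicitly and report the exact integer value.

12204352607

rho(b) = [[-5, -3], [-3, -2]]
... * rho(b) = [[-5, -3], [-3, -2]]  ->  [[34, 21], [21, 13]]
... * rho(a^-1) = [[5, 2], [-3, -1]]  ->  [[107, 47], [66, 29]]
... * rho(b^-1) = [[-2, 3], [3, -5]]  ->  [[-73, 86], [-45, 53]]
... * rho(a^-1) = [[5, 2], [-3, -1]]  ->  [[-623, -232], [-384, -143]]
... * rho(a^-1) = [[5, 2], [-3, -1]]  ->  [[-2419, -1014], [-1491, -625]]
... * rho(b) = [[-5, -3], [-3, -2]]  ->  [[15137, 9285], [9330, 5723]]
... * rho(a^-1) = [[5, 2], [-3, -1]]  ->  [[47830, 20989], [29481, 12937]]
... * rho(a^-1) = [[5, 2], [-3, -1]]  ->  [[176183, 74671], [108594, 46025]]
... * rho(a^-1) = [[5, 2], [-3, -1]]  ->  [[656902, 277695], [404895, 171163]]
... * rho(b) = [[-5, -3], [-3, -2]]  ->  [[-4117595, -2526096], [-2537964, -1557011]]
... * rho(a) = [[-1, -2], [3, 5]]  ->  [[-3460693, -4395290], [-2133069, -2709127]]
... * rho(b^-1) = [[-2, 3], [3, -5]]  ->  [[-6264484, 11594371], [-3861243, 7146428]]
... * rho(a^-1) = [[5, 2], [-3, -1]]  ->  [[-66105533, -24123339], [-40745499, -14868914]]
... * rho(b^-1) = [[-2, 3], [3, -5]]  ->  [[59841049, -77699904], [36884256, -47891927]]
... * rho(a) = [[-1, -2], [3, 5]]  ->  [[-292940761, -508181618], [-180560037, -313228147]]
... * rho(b^-1) = [[-2, 3], [3, -5]]  ->  [[-938663332, 1662085807], [-578564367, 1024460624]]
... * rho(a) = [[-1, -2], [3, 5]]  ->  [[5924920753, 10187755699], [3651946239, 6279431854]]
tr = 5924920753 + 6279431854 = 12204352607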